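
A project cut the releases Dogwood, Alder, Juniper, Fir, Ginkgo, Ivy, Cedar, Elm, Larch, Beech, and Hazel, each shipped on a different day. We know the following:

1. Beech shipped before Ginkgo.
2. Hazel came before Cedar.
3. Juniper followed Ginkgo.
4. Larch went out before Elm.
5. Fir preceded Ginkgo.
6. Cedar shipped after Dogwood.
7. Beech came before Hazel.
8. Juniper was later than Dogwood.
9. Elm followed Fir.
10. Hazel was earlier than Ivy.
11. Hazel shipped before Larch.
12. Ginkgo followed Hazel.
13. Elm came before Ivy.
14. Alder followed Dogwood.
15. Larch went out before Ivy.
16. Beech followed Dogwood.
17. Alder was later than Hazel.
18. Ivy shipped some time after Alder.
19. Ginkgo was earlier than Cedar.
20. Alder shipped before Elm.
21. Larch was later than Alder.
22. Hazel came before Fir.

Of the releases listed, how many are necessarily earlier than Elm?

Directly stated before Elm: Alder, Fir, and Larch.
Beech reaches Elm via Beech → Hazel → Alder → Elm.
Dogwood reaches Elm via Dogwood → Alder → Elm.
Hazel reaches Elm via Hazel → Alder → Elm.
That's Alder, Beech, Dogwood, Fir, Hazel, and Larch — 6 in all.

6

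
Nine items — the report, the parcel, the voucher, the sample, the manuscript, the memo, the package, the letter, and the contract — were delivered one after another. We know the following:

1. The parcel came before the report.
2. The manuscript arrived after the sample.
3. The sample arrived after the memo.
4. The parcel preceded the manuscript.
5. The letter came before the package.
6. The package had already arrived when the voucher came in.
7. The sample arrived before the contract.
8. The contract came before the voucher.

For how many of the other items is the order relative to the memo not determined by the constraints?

Forced after the memo: the contract, the manuscript, the sample, and the voucher.
That leaves the letter, the package, the parcel, and the report with no forced order relative to the memo — 4.

4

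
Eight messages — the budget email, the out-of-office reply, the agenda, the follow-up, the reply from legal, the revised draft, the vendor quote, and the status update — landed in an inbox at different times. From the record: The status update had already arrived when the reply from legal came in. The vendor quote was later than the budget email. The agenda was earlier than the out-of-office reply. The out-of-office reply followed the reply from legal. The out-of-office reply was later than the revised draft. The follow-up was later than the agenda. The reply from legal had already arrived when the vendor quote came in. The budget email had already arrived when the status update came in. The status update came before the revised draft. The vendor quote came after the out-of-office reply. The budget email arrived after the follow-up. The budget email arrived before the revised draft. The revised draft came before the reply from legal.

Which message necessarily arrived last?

the vendor quote

Every other message has a chain of constraints placing it before the vendor quote, so the vendor quote is last.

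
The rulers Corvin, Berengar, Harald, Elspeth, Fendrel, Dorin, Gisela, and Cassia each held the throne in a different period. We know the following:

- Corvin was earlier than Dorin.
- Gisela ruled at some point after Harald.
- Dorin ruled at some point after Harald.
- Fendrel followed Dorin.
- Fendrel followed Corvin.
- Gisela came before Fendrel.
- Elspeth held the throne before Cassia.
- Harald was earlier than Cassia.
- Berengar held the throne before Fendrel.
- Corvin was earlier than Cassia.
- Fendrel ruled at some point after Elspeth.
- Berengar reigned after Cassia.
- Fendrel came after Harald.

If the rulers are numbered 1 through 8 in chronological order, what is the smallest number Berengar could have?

Cassia, Corvin, Elspeth, and Harald must all come before Berengar — 4 forced predecessors.
Nothing else is forced ahead of Berengar, so their earliest slot is position 4 + 1 = 5.

5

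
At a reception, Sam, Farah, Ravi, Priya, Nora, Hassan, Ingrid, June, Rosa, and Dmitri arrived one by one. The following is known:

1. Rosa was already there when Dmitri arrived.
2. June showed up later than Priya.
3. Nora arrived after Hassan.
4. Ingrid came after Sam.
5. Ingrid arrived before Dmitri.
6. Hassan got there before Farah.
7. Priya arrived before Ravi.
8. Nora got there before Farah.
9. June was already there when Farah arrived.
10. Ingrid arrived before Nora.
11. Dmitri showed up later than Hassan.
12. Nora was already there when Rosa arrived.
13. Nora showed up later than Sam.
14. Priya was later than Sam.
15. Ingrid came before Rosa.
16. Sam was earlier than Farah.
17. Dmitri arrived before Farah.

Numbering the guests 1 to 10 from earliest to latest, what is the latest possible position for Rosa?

8

Rosa must come before Dmitri and Farah — 2 guests forced after them.
Everything else can be placed before Rosa in some valid order, so Rosa can sit as late as position 10 − 2 = 8.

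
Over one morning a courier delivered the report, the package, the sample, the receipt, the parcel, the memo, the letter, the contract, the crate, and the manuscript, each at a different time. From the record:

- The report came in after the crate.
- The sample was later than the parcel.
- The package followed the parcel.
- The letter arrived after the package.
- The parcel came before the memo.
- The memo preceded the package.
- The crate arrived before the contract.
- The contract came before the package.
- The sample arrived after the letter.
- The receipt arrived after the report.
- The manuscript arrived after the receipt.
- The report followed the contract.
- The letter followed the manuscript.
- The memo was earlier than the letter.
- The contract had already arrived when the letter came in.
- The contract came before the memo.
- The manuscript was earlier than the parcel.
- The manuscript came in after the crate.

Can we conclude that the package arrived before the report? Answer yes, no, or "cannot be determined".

Tracing the constraints gives the report → the receipt → the manuscript → the parcel → the package, so the report must come before the package.
That means the package cannot be before the report.

no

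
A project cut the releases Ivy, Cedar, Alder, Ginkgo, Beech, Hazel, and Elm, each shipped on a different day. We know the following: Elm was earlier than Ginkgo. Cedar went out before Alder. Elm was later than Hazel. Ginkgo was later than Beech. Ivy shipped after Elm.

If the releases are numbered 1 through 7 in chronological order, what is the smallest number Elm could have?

Hazel must come before Elm — 1 forced predecessor.
Nothing else is forced ahead of Elm, so its earliest slot is position 1 + 1 = 2.

2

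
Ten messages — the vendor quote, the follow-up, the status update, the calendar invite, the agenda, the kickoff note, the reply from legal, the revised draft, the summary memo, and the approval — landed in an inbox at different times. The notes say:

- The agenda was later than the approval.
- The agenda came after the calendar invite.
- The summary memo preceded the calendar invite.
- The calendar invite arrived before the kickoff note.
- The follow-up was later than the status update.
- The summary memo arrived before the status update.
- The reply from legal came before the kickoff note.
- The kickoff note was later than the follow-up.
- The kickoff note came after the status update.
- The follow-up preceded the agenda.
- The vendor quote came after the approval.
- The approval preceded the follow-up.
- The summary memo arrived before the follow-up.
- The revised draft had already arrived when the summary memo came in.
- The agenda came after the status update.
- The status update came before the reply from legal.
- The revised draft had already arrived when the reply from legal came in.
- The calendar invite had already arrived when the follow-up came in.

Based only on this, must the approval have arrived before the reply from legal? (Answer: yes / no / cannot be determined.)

cannot be determined

No chain of stated constraints runs from the approval to the reply from legal, and none runs from the reply from legal to the approval either.
So the relative order of the approval and the reply from legal is not fixed by the given facts.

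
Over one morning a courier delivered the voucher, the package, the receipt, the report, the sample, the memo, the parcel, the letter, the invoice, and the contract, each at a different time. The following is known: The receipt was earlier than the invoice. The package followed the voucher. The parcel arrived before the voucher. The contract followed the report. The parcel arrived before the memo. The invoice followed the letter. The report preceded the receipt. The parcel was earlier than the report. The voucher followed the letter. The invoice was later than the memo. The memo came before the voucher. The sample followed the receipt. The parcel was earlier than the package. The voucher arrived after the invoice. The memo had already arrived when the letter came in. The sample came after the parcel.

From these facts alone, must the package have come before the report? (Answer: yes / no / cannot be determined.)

no

Tracing the constraints gives the report → the receipt → the invoice → the voucher → the package, so the report must come before the package.
That means the package cannot be before the report.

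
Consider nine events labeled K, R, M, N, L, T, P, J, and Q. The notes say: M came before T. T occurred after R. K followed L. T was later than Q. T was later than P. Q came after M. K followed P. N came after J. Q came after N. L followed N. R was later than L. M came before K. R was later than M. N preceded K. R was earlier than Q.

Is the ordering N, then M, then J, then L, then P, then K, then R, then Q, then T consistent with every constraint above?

The constraints require J before N, but in the proposed sequence N appears ahead of J. That one violation is enough.

no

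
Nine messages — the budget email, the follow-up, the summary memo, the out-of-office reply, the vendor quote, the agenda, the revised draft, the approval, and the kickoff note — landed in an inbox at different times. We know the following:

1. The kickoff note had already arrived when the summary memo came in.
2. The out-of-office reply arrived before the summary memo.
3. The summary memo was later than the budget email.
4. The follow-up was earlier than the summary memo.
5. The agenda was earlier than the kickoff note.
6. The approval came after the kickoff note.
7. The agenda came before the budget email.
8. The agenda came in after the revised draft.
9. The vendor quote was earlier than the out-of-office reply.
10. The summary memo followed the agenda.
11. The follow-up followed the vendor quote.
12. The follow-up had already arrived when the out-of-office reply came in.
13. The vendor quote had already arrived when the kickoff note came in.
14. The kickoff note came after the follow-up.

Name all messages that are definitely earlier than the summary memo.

the agenda, the budget email, the follow-up, the kickoff note, the out-of-office reply, the revised draft, the vendor quote

Directly stated before the summary memo: the agenda, the budget email, the follow-up, the kickoff note, and the out-of-office reply.
The revised draft reaches the summary memo via the revised draft → the agenda → the summary memo.
The vendor quote reaches the summary memo via the vendor quote → the out-of-office reply → the summary memo.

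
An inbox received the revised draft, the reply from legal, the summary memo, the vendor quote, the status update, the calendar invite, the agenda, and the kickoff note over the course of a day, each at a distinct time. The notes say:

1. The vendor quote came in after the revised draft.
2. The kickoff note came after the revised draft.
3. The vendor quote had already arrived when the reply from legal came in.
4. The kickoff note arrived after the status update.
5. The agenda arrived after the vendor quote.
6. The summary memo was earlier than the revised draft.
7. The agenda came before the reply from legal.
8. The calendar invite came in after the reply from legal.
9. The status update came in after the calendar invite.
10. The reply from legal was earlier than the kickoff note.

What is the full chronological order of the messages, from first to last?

The constraints fix every adjacent pair, so only one ordering works:
the summary memo → the revised draft → the vendor quote → the agenda → the reply from legal → the calendar invite → the status update → the kickoff note.

the summary memo, the revised draft, the vendor quote, the agenda, the reply from legal, the calendar invite, the status update, the kickoff note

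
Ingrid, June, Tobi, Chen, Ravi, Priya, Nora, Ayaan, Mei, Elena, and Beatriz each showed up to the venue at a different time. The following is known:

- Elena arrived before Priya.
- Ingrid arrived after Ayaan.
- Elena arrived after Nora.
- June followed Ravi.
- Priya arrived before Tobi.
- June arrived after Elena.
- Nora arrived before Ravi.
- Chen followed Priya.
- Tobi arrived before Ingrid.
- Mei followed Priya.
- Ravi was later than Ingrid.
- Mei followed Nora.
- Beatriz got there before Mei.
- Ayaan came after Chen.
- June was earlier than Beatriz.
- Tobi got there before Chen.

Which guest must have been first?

Nora has a chain of constraints placing them before every other guest, so Nora must be first.

Nora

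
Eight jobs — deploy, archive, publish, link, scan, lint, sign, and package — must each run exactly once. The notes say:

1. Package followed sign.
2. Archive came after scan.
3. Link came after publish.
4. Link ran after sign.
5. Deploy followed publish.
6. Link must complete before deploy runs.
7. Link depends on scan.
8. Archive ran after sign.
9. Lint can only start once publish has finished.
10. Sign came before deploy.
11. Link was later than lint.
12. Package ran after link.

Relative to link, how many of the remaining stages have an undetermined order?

Forced before link: lint, publish, scan, and sign; forced after link: deploy and package.
That leaves archive with no forced order relative to link — 1.

1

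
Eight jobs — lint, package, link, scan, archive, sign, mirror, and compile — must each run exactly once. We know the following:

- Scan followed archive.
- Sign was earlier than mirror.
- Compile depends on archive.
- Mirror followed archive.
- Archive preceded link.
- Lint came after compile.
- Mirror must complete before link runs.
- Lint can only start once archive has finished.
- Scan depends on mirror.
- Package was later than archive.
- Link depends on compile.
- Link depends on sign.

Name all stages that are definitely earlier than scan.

Directly stated before scan: archive and mirror.
Sign reaches scan via sign → mirror → scan.

archive, mirror, sign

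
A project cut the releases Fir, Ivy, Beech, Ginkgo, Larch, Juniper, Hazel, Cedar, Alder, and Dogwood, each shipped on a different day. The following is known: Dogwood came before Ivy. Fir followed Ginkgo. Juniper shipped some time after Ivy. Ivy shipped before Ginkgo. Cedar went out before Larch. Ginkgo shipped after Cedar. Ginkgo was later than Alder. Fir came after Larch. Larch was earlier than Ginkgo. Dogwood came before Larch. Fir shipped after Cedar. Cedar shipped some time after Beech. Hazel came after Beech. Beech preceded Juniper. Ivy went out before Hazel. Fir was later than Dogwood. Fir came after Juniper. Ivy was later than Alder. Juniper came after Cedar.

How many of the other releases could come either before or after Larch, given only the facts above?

4

Forced before Larch: Beech, Cedar, and Dogwood; forced after Larch: Fir and Ginkgo.
That leaves Alder, Hazel, Ivy, and Juniper with no forced order relative to Larch — 4.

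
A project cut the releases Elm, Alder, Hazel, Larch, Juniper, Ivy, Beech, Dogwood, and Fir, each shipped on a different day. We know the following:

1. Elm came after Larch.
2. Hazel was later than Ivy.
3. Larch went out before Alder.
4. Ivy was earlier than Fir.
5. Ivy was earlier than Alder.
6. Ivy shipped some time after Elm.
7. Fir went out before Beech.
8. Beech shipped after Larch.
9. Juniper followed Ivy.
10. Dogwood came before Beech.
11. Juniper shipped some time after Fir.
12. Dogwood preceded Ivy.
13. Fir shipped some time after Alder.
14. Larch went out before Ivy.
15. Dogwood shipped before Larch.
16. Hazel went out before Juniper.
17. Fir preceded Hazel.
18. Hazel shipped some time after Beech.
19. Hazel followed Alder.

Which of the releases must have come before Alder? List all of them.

Dogwood, Elm, Ivy, Larch

Directly stated before Alder: Ivy and Larch.
Dogwood reaches Alder via Dogwood → Larch → Alder.
Elm reaches Alder via Elm → Ivy → Alder.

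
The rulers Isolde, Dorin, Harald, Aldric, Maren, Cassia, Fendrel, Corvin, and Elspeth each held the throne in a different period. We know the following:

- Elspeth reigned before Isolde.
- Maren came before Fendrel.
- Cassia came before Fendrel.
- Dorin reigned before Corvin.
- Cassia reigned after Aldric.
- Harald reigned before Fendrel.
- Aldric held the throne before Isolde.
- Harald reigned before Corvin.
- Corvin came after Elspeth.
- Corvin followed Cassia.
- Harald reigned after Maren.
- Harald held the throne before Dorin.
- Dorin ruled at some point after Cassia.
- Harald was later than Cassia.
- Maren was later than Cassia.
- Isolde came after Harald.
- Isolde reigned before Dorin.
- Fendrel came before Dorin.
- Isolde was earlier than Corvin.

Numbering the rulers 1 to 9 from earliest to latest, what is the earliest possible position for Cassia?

2

Aldric must come before Cassia — 1 forced predecessor.
Nothing else is forced ahead of Cassia, so their earliest slot is position 1 + 1 = 2.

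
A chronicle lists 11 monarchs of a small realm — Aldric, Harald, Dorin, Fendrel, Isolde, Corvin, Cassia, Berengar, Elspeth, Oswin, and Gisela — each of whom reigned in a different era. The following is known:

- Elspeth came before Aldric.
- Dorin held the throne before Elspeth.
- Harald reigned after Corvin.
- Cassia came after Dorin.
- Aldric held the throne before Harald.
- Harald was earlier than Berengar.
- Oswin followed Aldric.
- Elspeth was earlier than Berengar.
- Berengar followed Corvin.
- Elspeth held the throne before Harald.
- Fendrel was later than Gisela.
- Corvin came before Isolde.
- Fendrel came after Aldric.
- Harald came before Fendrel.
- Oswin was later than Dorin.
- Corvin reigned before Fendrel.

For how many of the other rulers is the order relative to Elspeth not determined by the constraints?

Forced before Elspeth: Dorin; forced after Elspeth: Aldric, Berengar, Fendrel, Harald, and Oswin.
That leaves Cassia, Corvin, Gisela, and Isolde with no forced order relative to Elspeth — 4.

4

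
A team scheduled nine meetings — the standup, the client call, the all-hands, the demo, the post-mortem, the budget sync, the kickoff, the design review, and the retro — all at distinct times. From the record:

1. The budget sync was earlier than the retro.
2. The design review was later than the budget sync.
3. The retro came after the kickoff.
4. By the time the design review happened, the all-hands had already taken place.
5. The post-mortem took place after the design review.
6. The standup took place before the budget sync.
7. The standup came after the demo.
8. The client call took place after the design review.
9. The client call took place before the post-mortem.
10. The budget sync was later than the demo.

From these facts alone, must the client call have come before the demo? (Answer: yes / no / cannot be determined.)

no

Tracing the constraints gives the demo → the budget sync → the design review → the client call, so the demo must come before the client call.
That means the client call cannot be before the demo.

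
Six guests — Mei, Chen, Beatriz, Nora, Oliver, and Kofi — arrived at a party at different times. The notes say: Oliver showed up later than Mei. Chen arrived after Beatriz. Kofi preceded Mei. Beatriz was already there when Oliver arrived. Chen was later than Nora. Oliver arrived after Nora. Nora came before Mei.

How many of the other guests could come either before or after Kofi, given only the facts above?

3

Forced after Kofi: Mei and Oliver.
That leaves Beatriz, Chen, and Nora with no forced order relative to Kofi — 3.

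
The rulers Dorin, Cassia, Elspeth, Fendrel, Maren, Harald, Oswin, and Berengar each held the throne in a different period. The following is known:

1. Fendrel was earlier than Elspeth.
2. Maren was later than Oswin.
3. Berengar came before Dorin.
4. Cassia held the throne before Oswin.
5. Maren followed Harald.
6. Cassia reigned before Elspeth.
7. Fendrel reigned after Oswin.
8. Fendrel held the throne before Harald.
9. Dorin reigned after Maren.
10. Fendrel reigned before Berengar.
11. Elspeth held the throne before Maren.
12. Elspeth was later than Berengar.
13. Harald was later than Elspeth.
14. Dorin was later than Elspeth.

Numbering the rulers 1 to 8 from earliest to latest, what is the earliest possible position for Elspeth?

Berengar, Cassia, Fendrel, and Oswin must all come before Elspeth — 4 forced predecessors.
Nothing else is forced ahead of Elspeth, so their earliest slot is position 4 + 1 = 5.

5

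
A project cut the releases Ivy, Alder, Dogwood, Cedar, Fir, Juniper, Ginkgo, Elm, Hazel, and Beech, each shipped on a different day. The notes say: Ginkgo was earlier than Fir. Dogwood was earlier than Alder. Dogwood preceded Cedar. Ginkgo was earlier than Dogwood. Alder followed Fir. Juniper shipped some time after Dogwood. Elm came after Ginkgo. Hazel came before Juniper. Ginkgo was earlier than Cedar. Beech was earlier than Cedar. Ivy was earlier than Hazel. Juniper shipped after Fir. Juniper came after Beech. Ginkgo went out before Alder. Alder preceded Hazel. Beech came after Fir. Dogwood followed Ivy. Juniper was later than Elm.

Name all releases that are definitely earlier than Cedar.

Beech, Dogwood, Fir, Ginkgo, Ivy

Directly stated before Cedar: Beech, Dogwood, and Ginkgo.
Fir reaches Cedar via Fir → Beech → Cedar.
Ivy reaches Cedar via Ivy → Dogwood → Cedar.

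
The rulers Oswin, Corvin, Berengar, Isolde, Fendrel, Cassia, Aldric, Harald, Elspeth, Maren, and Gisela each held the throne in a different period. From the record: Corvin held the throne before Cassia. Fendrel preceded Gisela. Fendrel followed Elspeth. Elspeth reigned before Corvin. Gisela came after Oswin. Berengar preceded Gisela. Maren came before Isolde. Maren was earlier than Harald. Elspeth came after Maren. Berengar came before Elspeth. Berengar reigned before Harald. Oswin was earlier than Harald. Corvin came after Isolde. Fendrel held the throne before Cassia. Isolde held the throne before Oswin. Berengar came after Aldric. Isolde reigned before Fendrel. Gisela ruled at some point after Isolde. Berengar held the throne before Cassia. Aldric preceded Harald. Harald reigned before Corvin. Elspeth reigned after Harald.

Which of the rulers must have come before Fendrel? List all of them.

Directly stated before Fendrel: Elspeth and Isolde.
Aldric reaches Fendrel via Aldric → Harald → Elspeth → Fendrel.
Berengar reaches Fendrel via Berengar → Elspeth → Fendrel.
Harald reaches Fendrel via Harald → Elspeth → Fendrel.
Likewise Maren and Oswin each reach Fendrel by chaining the stated constraints.
No chain forces Corvin (or any of the others) ahead of Fendrel.

Aldric, Berengar, Elspeth, Harald, Isolde, Maren, Oswin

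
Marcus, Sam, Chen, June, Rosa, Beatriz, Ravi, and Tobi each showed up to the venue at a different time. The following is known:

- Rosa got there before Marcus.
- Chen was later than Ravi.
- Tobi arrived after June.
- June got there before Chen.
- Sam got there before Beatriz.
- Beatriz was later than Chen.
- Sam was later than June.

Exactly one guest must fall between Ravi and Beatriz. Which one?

Chen

Tracing the constraints gives Ravi → Chen → Beatriz, so Chen sits after Ravi and before Beatriz.
No other guest is forced both after Ravi and before Beatriz.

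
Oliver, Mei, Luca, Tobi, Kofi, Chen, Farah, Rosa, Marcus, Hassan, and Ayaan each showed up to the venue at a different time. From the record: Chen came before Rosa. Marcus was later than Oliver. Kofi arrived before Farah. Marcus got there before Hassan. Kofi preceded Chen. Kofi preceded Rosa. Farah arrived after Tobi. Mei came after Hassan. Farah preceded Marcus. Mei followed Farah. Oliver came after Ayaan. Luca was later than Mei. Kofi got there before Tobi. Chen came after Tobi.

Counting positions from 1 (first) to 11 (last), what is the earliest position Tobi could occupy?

2

Kofi must come before Tobi — 1 forced predecessor.
Nothing else is forced ahead of Tobi, so their earliest slot is position 1 + 1 = 2.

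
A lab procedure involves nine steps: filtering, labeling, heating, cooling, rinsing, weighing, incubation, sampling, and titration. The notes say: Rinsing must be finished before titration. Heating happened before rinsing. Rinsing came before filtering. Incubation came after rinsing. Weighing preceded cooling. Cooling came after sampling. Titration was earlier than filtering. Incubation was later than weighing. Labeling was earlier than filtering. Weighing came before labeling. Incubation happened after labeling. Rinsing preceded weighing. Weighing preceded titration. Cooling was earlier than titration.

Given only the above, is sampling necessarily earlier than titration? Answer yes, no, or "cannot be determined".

Chain the constraints: sampling → cooling → titration. Each link is directly stated, so sampling comes before titration.

yes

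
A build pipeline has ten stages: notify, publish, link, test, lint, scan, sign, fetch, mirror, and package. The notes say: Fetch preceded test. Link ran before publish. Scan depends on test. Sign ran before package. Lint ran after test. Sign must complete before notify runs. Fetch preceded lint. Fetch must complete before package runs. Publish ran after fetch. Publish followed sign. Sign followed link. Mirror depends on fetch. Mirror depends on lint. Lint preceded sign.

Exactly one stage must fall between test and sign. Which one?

lint

Tracing the constraints gives test → lint → sign, so lint sits after test and before sign.
No other stage is forced both after test and before sign.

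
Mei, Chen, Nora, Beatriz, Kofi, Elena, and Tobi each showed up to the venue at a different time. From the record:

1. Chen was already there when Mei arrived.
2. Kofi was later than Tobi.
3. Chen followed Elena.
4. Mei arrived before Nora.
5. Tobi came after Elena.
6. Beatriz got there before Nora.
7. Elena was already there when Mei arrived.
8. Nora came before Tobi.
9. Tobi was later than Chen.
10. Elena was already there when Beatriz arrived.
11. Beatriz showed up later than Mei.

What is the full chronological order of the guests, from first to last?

The constraints fix every adjacent pair, so only one ordering works:
Elena → Chen → Mei → Beatriz → Nora → Tobi → Kofi.

Elena, Chen, Mei, Beatriz, Nora, Tobi, Kofi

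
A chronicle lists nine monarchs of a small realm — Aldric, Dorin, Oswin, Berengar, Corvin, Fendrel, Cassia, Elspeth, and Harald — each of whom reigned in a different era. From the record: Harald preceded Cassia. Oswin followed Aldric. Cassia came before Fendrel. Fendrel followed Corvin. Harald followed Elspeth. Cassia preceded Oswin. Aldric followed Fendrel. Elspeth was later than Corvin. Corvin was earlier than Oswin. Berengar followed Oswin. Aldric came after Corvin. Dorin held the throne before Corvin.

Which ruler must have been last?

Every other ruler has a chain of constraints placing them before Berengar, so Berengar is last.

Berengar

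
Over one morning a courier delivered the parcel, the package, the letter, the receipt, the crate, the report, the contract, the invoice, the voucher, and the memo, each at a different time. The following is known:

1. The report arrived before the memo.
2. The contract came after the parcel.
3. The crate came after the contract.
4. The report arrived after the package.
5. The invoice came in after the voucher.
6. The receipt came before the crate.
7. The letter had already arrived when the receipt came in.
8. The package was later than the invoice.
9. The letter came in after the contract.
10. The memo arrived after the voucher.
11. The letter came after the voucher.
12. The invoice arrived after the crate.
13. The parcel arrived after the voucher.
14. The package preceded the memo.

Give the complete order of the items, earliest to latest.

the voucher, the parcel, the contract, the letter, the receipt, the crate, the invoice, the package, the report, the memo

The constraints fix every adjacent pair, so only one ordering works:
the voucher → the parcel → the contract → the letter → the receipt → the crate → the invoice → the package → the report → the memo.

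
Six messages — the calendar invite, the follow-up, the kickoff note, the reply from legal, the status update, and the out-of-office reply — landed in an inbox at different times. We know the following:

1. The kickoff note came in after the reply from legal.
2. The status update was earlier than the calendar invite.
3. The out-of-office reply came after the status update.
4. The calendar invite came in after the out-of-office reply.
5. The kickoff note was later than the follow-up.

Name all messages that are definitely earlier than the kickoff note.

the follow-up, the reply from legal

Directly stated before the kickoff note: the follow-up and the reply from legal.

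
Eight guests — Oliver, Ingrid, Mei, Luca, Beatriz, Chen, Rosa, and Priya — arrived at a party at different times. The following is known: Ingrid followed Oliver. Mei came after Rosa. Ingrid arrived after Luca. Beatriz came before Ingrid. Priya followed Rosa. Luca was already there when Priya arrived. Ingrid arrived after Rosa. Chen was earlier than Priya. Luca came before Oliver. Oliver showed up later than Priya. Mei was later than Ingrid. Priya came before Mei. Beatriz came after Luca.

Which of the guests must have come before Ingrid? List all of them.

Directly stated before Ingrid: Beatriz, Luca, Oliver, and Rosa.
Chen reaches Ingrid via Chen → Priya → Oliver → Ingrid.
Priya reaches Ingrid via Priya → Oliver → Ingrid.
No chain forces Mei ahead of Ingrid.

Beatriz, Chen, Luca, Oliver, Priya, Rosa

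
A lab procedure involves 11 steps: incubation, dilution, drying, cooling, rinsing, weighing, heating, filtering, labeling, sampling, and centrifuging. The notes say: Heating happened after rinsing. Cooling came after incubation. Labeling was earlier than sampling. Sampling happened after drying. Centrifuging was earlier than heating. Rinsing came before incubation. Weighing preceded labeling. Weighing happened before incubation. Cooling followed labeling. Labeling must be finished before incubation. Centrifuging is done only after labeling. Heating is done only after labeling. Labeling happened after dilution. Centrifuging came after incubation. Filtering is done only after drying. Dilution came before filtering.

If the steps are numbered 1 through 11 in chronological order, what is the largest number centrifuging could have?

Centrifuging must come before heating — 1 step forced after it.
Everything else can be placed before centrifuging in some valid order, so centrifuging can sit as late as position 11 − 1 = 10.

10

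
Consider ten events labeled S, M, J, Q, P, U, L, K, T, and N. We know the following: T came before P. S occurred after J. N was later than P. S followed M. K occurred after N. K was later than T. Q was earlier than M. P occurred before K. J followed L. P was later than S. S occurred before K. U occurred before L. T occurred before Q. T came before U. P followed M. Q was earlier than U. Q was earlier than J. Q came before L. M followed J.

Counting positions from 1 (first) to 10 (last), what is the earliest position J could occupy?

L, Q, T, and U must all come before J — 4 forced predecessors.
Nothing else is forced ahead of J, so its earliest slot is position 4 + 1 = 5.

5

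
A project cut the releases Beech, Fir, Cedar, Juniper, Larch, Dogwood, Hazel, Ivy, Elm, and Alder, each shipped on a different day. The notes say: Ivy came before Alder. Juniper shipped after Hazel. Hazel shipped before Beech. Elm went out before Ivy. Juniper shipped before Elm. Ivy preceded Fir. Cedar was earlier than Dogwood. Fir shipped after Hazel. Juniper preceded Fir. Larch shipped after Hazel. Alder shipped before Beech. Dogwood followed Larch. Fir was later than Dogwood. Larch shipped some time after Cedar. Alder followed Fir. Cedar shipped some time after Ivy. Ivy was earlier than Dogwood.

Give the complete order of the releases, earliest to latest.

The constraints fix every adjacent pair, so only one ordering works:
Hazel → Juniper → Elm → Ivy → Cedar → Larch → Dogwood → Fir → Alder → Beech.

Hazel, Juniper, Elm, Ivy, Cedar, Larch, Dogwood, Fir, Alder, Beech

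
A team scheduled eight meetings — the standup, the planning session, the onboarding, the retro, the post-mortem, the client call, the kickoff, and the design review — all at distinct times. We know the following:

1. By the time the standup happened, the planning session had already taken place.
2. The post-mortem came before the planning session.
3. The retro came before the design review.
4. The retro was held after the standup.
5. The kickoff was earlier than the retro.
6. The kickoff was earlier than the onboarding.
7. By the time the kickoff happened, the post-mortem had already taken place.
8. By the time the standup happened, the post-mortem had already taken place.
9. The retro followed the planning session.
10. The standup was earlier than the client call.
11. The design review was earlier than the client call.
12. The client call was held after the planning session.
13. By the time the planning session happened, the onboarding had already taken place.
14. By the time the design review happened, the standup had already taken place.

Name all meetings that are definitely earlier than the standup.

the kickoff, the onboarding, the planning session, the post-mortem

Directly stated before the standup: the planning session and the post-mortem.
The kickoff reaches the standup via the kickoff → the onboarding → the planning session → the standup.
The onboarding reaches the standup via the onboarding → the planning session → the standup.
No chain forces the retro (or any of the others) ahead of the standup.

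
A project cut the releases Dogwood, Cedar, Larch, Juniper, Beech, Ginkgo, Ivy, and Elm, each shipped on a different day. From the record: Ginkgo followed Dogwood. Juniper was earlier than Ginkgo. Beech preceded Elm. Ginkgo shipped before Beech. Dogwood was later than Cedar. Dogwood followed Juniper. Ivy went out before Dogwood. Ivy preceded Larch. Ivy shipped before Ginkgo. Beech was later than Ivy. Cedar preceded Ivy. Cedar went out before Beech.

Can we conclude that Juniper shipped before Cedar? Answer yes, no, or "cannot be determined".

No chain of stated constraints runs from Juniper to Cedar, and none runs from Cedar to Juniper either.
So the relative order of Juniper and Cedar is not fixed by the given facts.

cannot be determined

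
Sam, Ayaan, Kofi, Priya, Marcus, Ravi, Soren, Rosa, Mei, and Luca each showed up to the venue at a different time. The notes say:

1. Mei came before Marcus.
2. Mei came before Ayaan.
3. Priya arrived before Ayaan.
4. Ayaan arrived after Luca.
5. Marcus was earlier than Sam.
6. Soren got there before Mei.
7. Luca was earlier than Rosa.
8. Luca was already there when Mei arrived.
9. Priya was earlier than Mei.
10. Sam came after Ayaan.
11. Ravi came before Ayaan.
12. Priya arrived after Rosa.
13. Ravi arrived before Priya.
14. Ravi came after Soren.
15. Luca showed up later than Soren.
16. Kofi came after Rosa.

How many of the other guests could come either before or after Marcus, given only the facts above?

Forced before Marcus: Luca, Mei, Priya, Ravi, Rosa, and Soren; forced after Marcus: Sam.
That leaves Ayaan and Kofi with no forced order relative to Marcus — 2.

2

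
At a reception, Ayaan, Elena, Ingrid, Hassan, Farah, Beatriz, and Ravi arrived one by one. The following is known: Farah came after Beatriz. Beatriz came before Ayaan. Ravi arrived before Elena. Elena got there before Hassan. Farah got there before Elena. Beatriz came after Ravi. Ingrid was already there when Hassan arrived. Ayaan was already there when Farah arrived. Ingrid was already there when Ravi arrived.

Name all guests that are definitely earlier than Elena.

Directly stated before Elena: Farah and Ravi.
Ayaan reaches Elena via Ayaan → Farah → Elena.
Beatriz reaches Elena via Beatriz → Farah → Elena.
Ingrid reaches Elena via Ingrid → Ravi → Elena.
No chain forces Hassan ahead of Elena.

Ayaan, Beatriz, Farah, Ingrid, Ravi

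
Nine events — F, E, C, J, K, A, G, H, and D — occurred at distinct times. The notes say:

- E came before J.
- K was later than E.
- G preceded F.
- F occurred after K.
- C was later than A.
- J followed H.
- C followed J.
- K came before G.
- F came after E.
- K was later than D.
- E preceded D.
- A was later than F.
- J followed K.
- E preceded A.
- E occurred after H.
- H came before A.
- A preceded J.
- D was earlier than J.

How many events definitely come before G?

4

Directly stated before G: K.
D reaches G via D → K → G.
E reaches G via E → K → G.
H reaches G via H → E → K → G.
That's D, E, H, and K — 4 in all.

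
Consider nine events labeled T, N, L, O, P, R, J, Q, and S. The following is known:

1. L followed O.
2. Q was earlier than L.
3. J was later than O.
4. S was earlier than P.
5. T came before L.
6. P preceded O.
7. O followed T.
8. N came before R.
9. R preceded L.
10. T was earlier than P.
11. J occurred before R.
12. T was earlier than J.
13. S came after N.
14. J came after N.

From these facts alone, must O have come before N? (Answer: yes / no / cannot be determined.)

no

Tracing the constraints gives N → S → P → O, so N must come before O.
That means O cannot be before N.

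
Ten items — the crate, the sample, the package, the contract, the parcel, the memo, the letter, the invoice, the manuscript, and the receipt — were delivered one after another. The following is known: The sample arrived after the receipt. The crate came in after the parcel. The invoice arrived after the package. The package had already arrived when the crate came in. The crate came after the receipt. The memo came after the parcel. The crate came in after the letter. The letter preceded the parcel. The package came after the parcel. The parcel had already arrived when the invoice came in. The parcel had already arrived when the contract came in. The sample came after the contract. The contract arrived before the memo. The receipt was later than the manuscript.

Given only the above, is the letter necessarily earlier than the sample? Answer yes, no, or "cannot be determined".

Chain the constraints: the letter → the parcel → the contract → the sample. Each link is directly stated, so the letter comes before the sample.

yes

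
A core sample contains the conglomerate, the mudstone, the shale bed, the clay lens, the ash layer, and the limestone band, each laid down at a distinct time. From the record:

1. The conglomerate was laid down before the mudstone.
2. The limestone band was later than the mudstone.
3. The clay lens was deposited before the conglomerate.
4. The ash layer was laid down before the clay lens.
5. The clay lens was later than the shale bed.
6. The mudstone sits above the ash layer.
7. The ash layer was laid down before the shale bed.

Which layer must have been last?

the limestone band

Every other layer has a chain of constraints placing it before the limestone band, so the limestone band is last.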